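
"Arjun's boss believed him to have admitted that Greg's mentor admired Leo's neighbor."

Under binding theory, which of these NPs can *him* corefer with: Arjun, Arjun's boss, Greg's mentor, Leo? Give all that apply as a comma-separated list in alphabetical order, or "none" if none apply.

Arjun

*him* is a pronoun; Principle B requires it to be free in its binding domain — the matrix clause.
— Arjun: possessor inside the subject DP of the matrix clause; does not c-command the pronoun — Principle B does not apply; allowed.
— Arjun's boss: subject of the matrix clause; c-commands the pronoun within its binding domain — blocked (Principle B).
— Greg's mentor: subject of the clause headed by 'admired'; is c-commanded by the pronoun; coreference would bind this R-expression — blocked (Principle C).
— Leo: possessor inside the object DP of the clause headed by 'admired'; is c-commanded by the pronoun; coreference would bind this R-expression — blocked (Principle C).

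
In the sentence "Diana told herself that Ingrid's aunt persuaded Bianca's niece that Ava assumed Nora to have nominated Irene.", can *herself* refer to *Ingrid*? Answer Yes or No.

*herself* is a reflexive; Principle A requires it to be bound within its binding domain — the matrix clause.
— Ingrid: possessor inside the subject DP of the clause headed by 'persuaded'; does not c-command the reflexive — cannot bind it (Principle A).

No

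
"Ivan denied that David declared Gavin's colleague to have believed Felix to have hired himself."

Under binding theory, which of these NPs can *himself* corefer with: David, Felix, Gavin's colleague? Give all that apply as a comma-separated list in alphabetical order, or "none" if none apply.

Felix

*himself* is a reflexive; Principle A requires it to be bound within its binding domain — the clause headed by 'hired'.
— David: subject of the clause headed by 'declared'; c-commands the reflexive but lies outside its binding domain — cannot bind it (Principle A).
— Felix: subject of the clause headed by 'hired'; c-commands the reflexive within its binding domain — allowed (Principle A).
— Gavin's colleague: subject of the clause headed by 'believed'; c-commands the reflexive but lies outside its binding domain — cannot bind it (Principle A).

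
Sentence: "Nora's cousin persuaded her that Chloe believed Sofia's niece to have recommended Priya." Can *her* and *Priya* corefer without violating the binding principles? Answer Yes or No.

*Priya* is an R-expression; Principle C requires it to be free (not bound by any c-commanding expression).
— her: object of the matrix clause; the pronoun c-commands the R-expression — coreference blocked (Principle C).

No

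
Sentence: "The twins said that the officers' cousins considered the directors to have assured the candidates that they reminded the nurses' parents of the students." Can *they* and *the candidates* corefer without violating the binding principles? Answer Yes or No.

Yes

*the candidates* is an R-expression; Principle C requires it to be free (not bound by any c-commanding expression).
— they: subject of the clause headed by 'reminded'; the pronoun does not c-command the R-expression — coreference allowed.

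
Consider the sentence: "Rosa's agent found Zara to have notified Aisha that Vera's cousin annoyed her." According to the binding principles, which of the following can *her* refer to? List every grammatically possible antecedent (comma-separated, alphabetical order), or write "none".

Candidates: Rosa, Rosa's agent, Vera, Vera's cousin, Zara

Rosa, Rosa's agent, Vera, Zara

*her* is a pronoun; Principle B requires it to be free in its binding domain — the clause headed by 'annoyed'.
— Rosa: possessor inside the subject DP of the matrix clause; does not c-command the pronoun — Principle B does not apply; allowed.
— Rosa's agent: subject of the matrix clause; c-commands the pronoun but lies outside its binding domain — allowed.
— Vera: possessor inside the subject DP of the clause headed by 'annoyed'; does not c-command the pronoun — Principle B does not apply; allowed.
— Vera's cousin: subject of the clause headed by 'annoyed'; c-commands the pronoun within its binding domain — blocked (Principle B).
— Zara: subject of the clause headed by 'notified'; c-commands the pronoun but lies outside its binding domain — allowed.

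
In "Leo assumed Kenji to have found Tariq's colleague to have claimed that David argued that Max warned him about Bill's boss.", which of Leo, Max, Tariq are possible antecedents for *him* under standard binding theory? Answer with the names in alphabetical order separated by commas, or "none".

Leo, Tariq

*him* is a pronoun; Principle B requires it to be free in its binding domain — the clause headed by 'warned'.
— Leo: subject of the matrix clause; c-commands the pronoun but lies outside its binding domain — allowed.
— Max: subject of the clause headed by 'warned'; c-commands the pronoun within its binding domain — blocked (Principle B).
— Tariq: possessor inside the subject DP of the clause headed by 'claimed'; does not c-command the pronoun — Principle B does not apply; allowed.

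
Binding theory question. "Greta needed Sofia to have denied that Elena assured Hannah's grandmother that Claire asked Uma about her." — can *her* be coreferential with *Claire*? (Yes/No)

*her* is a pronoun; Principle B requires it to be free in its binding domain — the clause headed by 'asked'.
— Claire: subject of the clause headed by 'asked'; c-commands the pronoun within its binding domain — blocked (Principle B).

No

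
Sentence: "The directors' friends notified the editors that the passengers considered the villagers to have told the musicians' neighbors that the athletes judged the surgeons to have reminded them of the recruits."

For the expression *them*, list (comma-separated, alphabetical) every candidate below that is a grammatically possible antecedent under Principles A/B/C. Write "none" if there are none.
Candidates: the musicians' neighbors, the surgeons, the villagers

*them* is a pronoun; Principle B requires it to be free in its binding domain — the clause headed by 'reminded'.
— the musicians' neighbors: object of the clause headed by 'told'; c-commands the pronoun but lies outside its binding domain — allowed.
— the surgeons: subject of the clause headed by 'reminded'; c-commands the pronoun within its binding domain — blocked (Principle B).
— the villagers: subject of the clause headed by 'told'; c-commands the pronoun but lies outside its binding domain — allowed.

the musicians' neighbors, the villagers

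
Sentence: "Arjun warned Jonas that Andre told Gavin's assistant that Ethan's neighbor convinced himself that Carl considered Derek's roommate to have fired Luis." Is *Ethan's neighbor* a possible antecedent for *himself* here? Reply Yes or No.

Yes

*himself* is a reflexive; Principle A requires it to be bound within its binding domain — the clause headed by 'convinced'.
— Ethan's neighbor: subject of the clause headed by 'convinced'; c-commands the reflexive within its binding domain — allowed (Principle A).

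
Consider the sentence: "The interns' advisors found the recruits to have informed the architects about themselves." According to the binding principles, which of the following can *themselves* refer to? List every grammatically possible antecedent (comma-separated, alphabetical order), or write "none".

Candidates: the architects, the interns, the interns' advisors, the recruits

the architects, the recruits

*themselves* is a reflexive; Principle A requires it to be bound within its binding domain — the clause headed by 'informed'.
— the architects: object of the clause headed by 'informed'; c-commands the reflexive within its binding domain — allowed (Principle A).
— the interns: possessor inside the subject DP of the matrix clause; does not c-command the reflexive — cannot bind it (Principle A).
— the interns' advisors: subject of the matrix clause; c-commands the reflexive but lies outside its binding domain — cannot bind it (Principle A).
— the recruits: subject of the clause headed by 'informed'; c-commands the reflexive within its binding domain — allowed (Principle A).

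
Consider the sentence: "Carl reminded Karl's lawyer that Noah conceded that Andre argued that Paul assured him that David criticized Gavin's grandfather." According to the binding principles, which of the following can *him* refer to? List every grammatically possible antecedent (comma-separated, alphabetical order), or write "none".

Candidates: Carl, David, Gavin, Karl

*him* is a pronoun; Principle B requires it to be free in its binding domain — the clause headed by 'assured'.
— Carl: subject of the matrix clause; c-commands the pronoun but lies outside its binding domain — allowed.
— David: subject of the clause headed by 'criticized'; is c-commanded by the pronoun; coreference would bind this R-expression — blocked (Principle C).
— Gavin: possessor inside the object DP of the clause headed by 'criticized'; is c-commanded by the pronoun; coreference would bind this R-expression — blocked (Principle C).
— Karl: possessor inside the object DP of the matrix clause; does not c-command the pronoun — Principle B does not apply; allowed.

Carl, Karl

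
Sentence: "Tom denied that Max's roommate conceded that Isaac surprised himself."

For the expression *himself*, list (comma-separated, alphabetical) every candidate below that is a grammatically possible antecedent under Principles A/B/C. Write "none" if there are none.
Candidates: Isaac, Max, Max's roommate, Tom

*himself* is a reflexive; Principle A requires it to be bound within its binding domain — the clause headed by 'surprised'.
— Isaac: subject of the clause headed by 'surprised'; c-commands the reflexive within its binding domain — allowed (Principle A).
— Max: possessor inside the subject DP of the clause headed by 'conceded'; does not c-command the reflexive — cannot bind it (Principle A).
— Max's roommate: subject of the clause headed by 'conceded'; c-commands the reflexive but lies outside its binding domain — cannot bind it (Principle A).
— Tom: subject of the matrix clause; c-commands the reflexive but lies outside its binding domain — cannot bind it (Principle A).

Isaac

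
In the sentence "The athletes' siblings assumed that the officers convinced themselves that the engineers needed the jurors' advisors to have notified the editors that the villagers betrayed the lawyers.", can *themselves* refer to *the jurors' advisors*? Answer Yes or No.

*themselves* is a reflexive; Principle A requires it to be bound within its binding domain — the clause headed by 'convinced'.
— the jurors' advisors: subject of the clause headed by 'notified'; does not c-command the reflexive — cannot bind it (Principle A).

No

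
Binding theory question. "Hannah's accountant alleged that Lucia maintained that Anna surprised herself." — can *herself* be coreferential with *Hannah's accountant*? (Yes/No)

No

*herself* is a reflexive; Principle A requires it to be bound within its binding domain — the clause headed by 'surprised'.
— Hannah's accountant: subject of the matrix clause; c-commands the reflexive but lies outside its binding domain — cannot bind it (Principle A).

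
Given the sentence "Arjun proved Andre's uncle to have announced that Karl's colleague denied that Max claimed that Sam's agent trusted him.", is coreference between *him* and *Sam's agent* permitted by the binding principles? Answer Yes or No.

*him* is a pronoun; Principle B requires it to be free in its binding domain — the clause headed by 'trusted'.
— Sam's agent: subject of the clause headed by 'trusted'; c-commands the pronoun within its binding domain — blocked (Principle B).

No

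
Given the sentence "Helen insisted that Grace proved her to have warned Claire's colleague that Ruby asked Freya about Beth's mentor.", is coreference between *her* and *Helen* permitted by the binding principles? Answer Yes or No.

*her* is a pronoun; Principle B requires it to be free in its binding domain — the clause headed by 'proved'.
— Helen: subject of the matrix clause; c-commands the pronoun but lies outside its binding domain — allowed.

Yes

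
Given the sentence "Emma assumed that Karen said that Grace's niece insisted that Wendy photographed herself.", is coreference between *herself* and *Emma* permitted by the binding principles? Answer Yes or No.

No

*herself* is a reflexive; Principle A requires it to be bound within its binding domain — the clause headed by 'photographed'.
— Emma: subject of the matrix clause; c-commands the reflexive but lies outside its binding domain — cannot bind it (Principle A).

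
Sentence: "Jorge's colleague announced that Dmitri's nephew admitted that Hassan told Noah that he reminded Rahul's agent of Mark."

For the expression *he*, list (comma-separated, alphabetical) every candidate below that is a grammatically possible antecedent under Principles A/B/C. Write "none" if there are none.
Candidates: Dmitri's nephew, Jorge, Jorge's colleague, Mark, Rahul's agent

Dmitri's nephew, Jorge, Jorge's colleague

*he* is a pronoun; Principle B requires it to be free in its binding domain — the clause headed by 'reminded'.
— Dmitri's nephew: subject of the clause headed by 'admitted'; c-commands the pronoun but lies outside its binding domain — allowed.
— Jorge: possessor inside the subject DP of the matrix clause; does not c-command the pronoun — Principle B does not apply; allowed.
— Jorge's colleague: subject of the matrix clause; c-commands the pronoun but lies outside its binding domain — allowed.
— Mark: second object of the clause headed by 'reminded'; is c-commanded by the pronoun; coreference would bind this R-expression — blocked (Principle C).
— Rahul's agent: object of the clause headed by 'reminded'; is c-commanded by the pronoun; coreference would bind this R-expression — blocked (Principle C).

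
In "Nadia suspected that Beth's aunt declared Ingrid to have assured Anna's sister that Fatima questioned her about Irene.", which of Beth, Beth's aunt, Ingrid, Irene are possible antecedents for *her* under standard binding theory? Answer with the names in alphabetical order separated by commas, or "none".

Beth, Beth's aunt, Ingrid

*her* is a pronoun; Principle B requires it to be free in its binding domain — the clause headed by 'questioned'.
— Beth: possessor inside the subject DP of the clause headed by 'declared'; does not c-command the pronoun — Principle B does not apply; allowed.
— Beth's aunt: subject of the clause headed by 'declared'; c-commands the pronoun but lies outside its binding domain — allowed.
— Ingrid: subject of the clause headed by 'assured'; c-commands the pronoun but lies outside its binding domain — allowed.
— Irene: second object of the clause headed by 'questioned'; is c-commanded by the pronoun; coreference would bind this R-expression — blocked (Principle C).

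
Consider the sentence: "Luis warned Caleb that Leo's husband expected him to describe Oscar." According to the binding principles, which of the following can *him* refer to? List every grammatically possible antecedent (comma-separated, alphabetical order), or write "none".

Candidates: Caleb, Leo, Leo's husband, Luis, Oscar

*him* is a pronoun; Principle B requires it to be free in its binding domain — the clause headed by 'expected'.
— Caleb: object of the matrix clause; c-commands the pronoun but lies outside its binding domain — allowed.
— Leo: possessor inside the subject DP of the clause headed by 'expected'; does not c-command the pronoun — Principle B does not apply; allowed.
— Leo's husband: subject of the clause headed by 'expected'; c-commands the pronoun within its binding domain — blocked (Principle B).
— Luis: subject of the matrix clause; c-commands the pronoun but lies outside its binding domain — allowed.
— Oscar: object of the clause headed by 'describe'; is c-commanded by the pronoun; coreference would bind this R-expression — blocked (Principle C).

Caleb, Leo, Luis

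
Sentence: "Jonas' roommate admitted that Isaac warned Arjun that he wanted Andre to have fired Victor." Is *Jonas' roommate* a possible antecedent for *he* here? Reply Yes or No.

*he* is a pronoun; Principle B requires it to be free in its binding domain — the clause headed by 'wanted'.
— Jonas' roommate: subject of the matrix clause; c-commands the pronoun but lies outside its binding domain — allowed.

Yes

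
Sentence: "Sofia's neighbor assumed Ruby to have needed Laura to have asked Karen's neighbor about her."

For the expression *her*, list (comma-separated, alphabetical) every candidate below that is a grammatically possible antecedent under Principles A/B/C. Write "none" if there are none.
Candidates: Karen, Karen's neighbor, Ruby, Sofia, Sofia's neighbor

*her* is a pronoun; Principle B requires it to be free in its binding domain — the clause headed by 'asked'.
— Karen: possessor inside the object DP of the clause headed by 'asked'; does not c-command the pronoun — Principle B does not apply; allowed.
— Karen's neighbor: object of the clause headed by 'asked'; c-commands the pronoun within its binding domain — blocked (Principle B).
— Ruby: subject of the clause headed by 'needed'; c-commands the pronoun but lies outside its binding domain — allowed.
— Sofia: possessor inside the subject DP of the matrix clause; does not c-command the pronoun — Principle B does not apply; allowed.
— Sofia's neighbor: subject of the matrix clause; c-commands the pronoun but lies outside its binding domain — allowed.

Karen, Ruby, Sofia, Sofia's neighbor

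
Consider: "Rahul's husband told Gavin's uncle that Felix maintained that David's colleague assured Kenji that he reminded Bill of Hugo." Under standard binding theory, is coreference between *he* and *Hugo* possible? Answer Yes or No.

*Hugo* is an R-expression; Principle C requires it to be free (not bound by any c-commanding expression).
— he: subject of the clause headed by 'reminded'; the pronoun c-commands the R-expression — coreference blocked (Principle C).

No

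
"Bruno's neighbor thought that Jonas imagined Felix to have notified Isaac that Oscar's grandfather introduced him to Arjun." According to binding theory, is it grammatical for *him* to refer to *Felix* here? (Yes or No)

*Felix* is an R-expression; Principle C requires it to be free (not bound by any c-commanding expression).
— him: object of the clause headed by 'introduced'; the pronoun does not c-command the R-expression — coreference allowed.

Yes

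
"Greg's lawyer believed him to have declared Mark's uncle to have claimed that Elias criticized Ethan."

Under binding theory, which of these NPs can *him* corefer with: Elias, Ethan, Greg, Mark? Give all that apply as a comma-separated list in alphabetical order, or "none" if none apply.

Greg

*him* is a pronoun; Principle B requires it to be free in its binding domain — the matrix clause.
— Elias: subject of the clause headed by 'criticized'; is c-commanded by the pronoun; coreference would bind this R-expression — blocked (Principle C).
— Ethan: object of the clause headed by 'criticized'; is c-commanded by the pronoun; coreference would bind this R-expression — blocked (Principle C).
— Greg: possessor inside the subject DP of the matrix clause; does not c-command the pronoun — Principle B does not apply; allowed.
— Mark: possessor inside the subject DP of the clause headed by 'claimed'; is c-commanded by the pronoun; coreference would bind this R-expression — blocked (Principle C).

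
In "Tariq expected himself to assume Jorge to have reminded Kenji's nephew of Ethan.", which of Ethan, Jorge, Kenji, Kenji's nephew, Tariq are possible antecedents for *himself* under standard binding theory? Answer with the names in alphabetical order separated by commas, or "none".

Tariq

*himself* is a reflexive; Principle A requires it to be bound within its binding domain — the matrix clause.
— Ethan: second object of the clause headed by 'reminded'; does not c-command the reflexive — cannot bind it (Principle A).
— Jorge: subject of the clause headed by 'reminded'; does not c-command the reflexive — cannot bind it (Principle A).
— Kenji: possessor inside the object DP of the clause headed by 'reminded'; does not c-command the reflexive — cannot bind it (Principle A).
— Kenji's nephew: object of the clause headed by 'reminded'; does not c-command the reflexive — cannot bind it (Principle A).
— Tariq: subject of the matrix clause; c-commands the reflexive within its binding domain — allowed (Principle A).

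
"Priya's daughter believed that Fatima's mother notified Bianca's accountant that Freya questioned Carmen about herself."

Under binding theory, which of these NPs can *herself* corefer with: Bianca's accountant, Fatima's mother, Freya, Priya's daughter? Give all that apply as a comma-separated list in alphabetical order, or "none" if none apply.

*herself* is a reflexive; Principle A requires it to be bound within its binding domain — the clause headed by 'questioned'.
— Bianca's accountant: object of the clause headed by 'notified'; c-commands the reflexive but lies outside its binding domain — cannot bind it (Principle A).
— Fatima's mother: subject of the clause headed by 'notified'; c-commands the reflexive but lies outside its binding domain — cannot bind it (Principle A).
— Freya: subject of the clause headed by 'questioned'; c-commands the reflexive within its binding domain — allowed (Principle A).
— Priya's daughter: subject of the matrix clause; c-commands the reflexive but lies outside its binding domain — cannot bind it (Principle A).

Freya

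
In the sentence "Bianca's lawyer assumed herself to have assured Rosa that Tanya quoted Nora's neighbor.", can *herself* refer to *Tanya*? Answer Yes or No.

*herself* is a reflexive; Principle A requires it to be bound within its binding domain — the matrix clause.
— Tanya: subject of the clause headed by 'quoted'; does not c-command the reflexive — cannot bind it (Principle A).

No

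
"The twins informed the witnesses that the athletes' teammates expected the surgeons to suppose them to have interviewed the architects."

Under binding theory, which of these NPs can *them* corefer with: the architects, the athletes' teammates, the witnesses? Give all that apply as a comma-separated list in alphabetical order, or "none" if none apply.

*them* is a pronoun; Principle B requires it to be free in its binding domain — the clause headed by 'suppose'.
— the architects: object of the clause headed by 'interviewed'; is c-commanded by the pronoun; coreference would bind this R-expression — blocked (Principle C).
— the athletes' teammates: subject of the clause headed by 'expected'; c-commands the pronoun but lies outside its binding domain — allowed.
— the witnesses: object of the matrix clause; c-commands the pronoun but lies outside its binding domain — allowed.

the athletes' teammates, the witnesses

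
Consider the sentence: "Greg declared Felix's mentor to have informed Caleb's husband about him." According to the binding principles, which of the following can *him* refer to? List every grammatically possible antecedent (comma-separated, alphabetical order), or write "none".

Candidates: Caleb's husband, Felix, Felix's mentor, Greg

*him* is a pronoun; Principle B requires it to be free in its binding domain — the clause headed by 'informed'.
— Caleb's husband: object of the clause headed by 'informed'; c-commands the pronoun within its binding domain — blocked (Principle B).
— Felix: possessor inside the subject DP of the clause headed by 'informed'; does not c-command the pronoun — Principle B does not apply; allowed.
— Felix's mentor: subject of the clause headed by 'informed'; c-commands the pronoun within its binding domain — blocked (Principle B).
— Greg: subject of the matrix clause; c-commands the pronoun but lies outside its binding domain — allowed.

Felix, Greg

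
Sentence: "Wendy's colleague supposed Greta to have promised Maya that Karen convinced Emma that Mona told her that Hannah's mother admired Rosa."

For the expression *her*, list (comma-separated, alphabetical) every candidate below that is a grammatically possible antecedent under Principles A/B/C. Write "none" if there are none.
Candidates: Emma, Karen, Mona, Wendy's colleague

*her* is a pronoun; Principle B requires it to be free in its binding domain — the clause headed by 'told'.
— Emma: object of the clause headed by 'convinced'; c-commands the pronoun but lies outside its binding domain — allowed.
— Karen: subject of the clause headed by 'convinced'; c-commands the pronoun but lies outside its binding domain — allowed.
— Mona: subject of the clause headed by 'told'; c-commands the pronoun within its binding domain — blocked (Principle B).
— Wendy's colleague: subject of the matrix clause; c-commands the pronoun but lies outside its binding domain — allowed.

Emma, Karen, Wendy's colleague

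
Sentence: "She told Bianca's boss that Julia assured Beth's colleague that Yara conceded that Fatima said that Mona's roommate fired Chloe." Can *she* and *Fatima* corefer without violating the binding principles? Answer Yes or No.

*Fatima* is an R-expression; Principle C requires it to be free (not bound by any c-commanding expression).
— she: subject of the matrix clause; the pronoun c-commands the R-expression — coreference blocked (Principle C).

No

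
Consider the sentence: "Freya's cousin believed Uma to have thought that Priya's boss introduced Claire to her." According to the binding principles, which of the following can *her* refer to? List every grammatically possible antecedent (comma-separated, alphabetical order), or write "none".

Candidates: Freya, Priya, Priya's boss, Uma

*her* is a pronoun; Principle B requires it to be free in its binding domain — the clause headed by 'introduced'.
— Freya: possessor inside the subject DP of the matrix clause; does not c-command the pronoun — Principle B does not apply; allowed.
— Priya: possessor inside the subject DP of the clause headed by 'introduced'; does not c-command the pronoun — Principle B does not apply; allowed.
— Priya's boss: subject of the clause headed by 'introduced'; c-commands the pronoun within its binding domain — blocked (Principle B).
— Uma: subject of the clause headed by 'thought'; c-commands the pronoun but lies outside its binding domain — allowed.

Freya, Priya, Uma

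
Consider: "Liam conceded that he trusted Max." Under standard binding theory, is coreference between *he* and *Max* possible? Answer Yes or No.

*Max* is an R-expression; Principle C requires it to be free (not bound by any c-commanding expression).
— he: subject of the clause headed by 'trusted'; the pronoun c-commands the R-expression — coreference blocked (Principle C).

No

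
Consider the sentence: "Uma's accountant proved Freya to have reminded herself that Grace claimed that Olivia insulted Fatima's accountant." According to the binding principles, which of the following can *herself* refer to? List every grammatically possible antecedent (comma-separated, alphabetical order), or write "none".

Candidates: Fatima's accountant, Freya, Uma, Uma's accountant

Freya

*herself* is a reflexive; Principle A requires it to be bound within its binding domain — the clause headed by 'reminded'.
— Fatima's accountant: object of the clause headed by 'insulted'; does not c-command the reflexive — cannot bind it (Principle A).
— Freya: subject of the clause headed by 'reminded'; c-commands the reflexive within its binding domain — allowed (Principle A).
— Uma: possessor inside the subject DP of the matrix clause; does not c-command the reflexive — cannot bind it (Principle A).
— Uma's accountant: subject of the matrix clause; c-commands the reflexive but lies outside its binding domain — cannot bind it (Principle A).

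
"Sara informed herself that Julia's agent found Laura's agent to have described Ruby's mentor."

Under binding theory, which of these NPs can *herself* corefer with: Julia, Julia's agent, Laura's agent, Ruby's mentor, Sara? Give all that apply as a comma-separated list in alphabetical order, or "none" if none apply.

Sara

*herself* is a reflexive; Principle A requires it to be bound within its binding domain — the matrix clause.
— Julia: possessor inside the subject DP of the clause headed by 'found'; does not c-command the reflexive — cannot bind it (Principle A).
— Julia's agent: subject of the clause headed by 'found'; does not c-command the reflexive — cannot bind it (Principle A).
— Laura's agent: subject of the clause headed by 'described'; does not c-command the reflexive — cannot bind it (Principle A).
— Ruby's mentor: object of the clause headed by 'described'; does not c-command the reflexive — cannot bind it (Principle A).
— Sara: subject of the matrix clause; c-commands the reflexive within its binding domain — allowed (Principle A).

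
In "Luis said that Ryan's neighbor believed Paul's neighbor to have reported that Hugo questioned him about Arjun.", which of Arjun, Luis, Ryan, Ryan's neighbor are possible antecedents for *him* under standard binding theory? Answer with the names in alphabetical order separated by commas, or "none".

Luis, Ryan, Ryan's neighbor

*him* is a pronoun; Principle B requires it to be free in its binding domain — the clause headed by 'questioned'.
— Arjun: second object of the clause headed by 'questioned'; is c-commanded by the pronoun; coreference would bind this R-expression — blocked (Principle C).
— Luis: subject of the matrix clause; c-commands the pronoun but lies outside its binding domain — allowed.
— Ryan: possessor inside the subject DP of the clause headed by 'believed'; does not c-command the pronoun — Principle B does not apply; allowed.
— Ryan's neighbor: subject of the clause headed by 'believed'; c-commands the pronoun but lies outside its binding domain — allowed.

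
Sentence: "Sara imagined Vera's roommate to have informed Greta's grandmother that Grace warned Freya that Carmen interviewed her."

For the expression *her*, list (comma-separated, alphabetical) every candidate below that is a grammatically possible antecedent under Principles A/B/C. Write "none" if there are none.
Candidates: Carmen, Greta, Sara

Greta, Sara

*her* is a pronoun; Principle B requires it to be free in its binding domain — the clause headed by 'interviewed'.
— Carmen: subject of the clause headed by 'interviewed'; c-commands the pronoun within its binding domain — blocked (Principle B).
— Greta: possessor inside the object DP of the clause headed by 'informed'; does not c-command the pronoun — Principle B does not apply; allowed.
— Sara: subject of the matrix clause; c-commands the pronoun but lies outside its binding domain — allowed.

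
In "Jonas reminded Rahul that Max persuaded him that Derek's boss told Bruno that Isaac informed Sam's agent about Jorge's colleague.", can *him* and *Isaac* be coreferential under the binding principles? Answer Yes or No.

*Isaac* is an R-expression; Principle C requires it to be free (not bound by any c-commanding expression).
— him: object of the clause headed by 'persuaded'; the pronoun c-commands the R-expression — coreference blocked (Principle C).

No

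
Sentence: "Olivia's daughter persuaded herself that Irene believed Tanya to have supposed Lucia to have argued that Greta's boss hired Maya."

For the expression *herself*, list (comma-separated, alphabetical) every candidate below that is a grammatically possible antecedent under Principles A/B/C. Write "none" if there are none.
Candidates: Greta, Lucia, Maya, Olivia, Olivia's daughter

Olivia's daughter

*herself* is a reflexive; Principle A requires it to be bound within its binding domain — the matrix clause.
— Greta: possessor inside the subject DP of the clause headed by 'hired'; does not c-command the reflexive — cannot bind it (Principle A).
— Lucia: subject of the clause headed by 'argued'; does not c-command the reflexive — cannot bind it (Principle A).
— Maya: object of the clause headed by 'hired'; does not c-command the reflexive — cannot bind it (Principle A).
— Olivia: possessor inside the subject DP of the matrix clause; does not c-command the reflexive — cannot bind it (Principle A).
— Olivia's daughter: subject of the matrix clause; c-commands the reflexive within its binding domain — allowed (Principle A).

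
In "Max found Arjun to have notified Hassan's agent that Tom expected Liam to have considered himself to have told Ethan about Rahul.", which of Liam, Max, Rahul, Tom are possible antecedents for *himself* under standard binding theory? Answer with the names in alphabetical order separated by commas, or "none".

*himself* is a reflexive; Principle A requires it to be bound within its binding domain — the clause headed by 'considered'.
— Liam: subject of the clause headed by 'considered'; c-commands the reflexive within its binding domain — allowed (Principle A).
— Max: subject of the matrix clause; c-commands the reflexive but lies outside its binding domain — cannot bind it (Principle A).
— Rahul: second object of the clause headed by 'told'; does not c-command the reflexive — cannot bind it (Principle A).
— Tom: subject of the clause headed by 'expected'; c-commands the reflexive but lies outside its binding domain — cannot bind it (Principle A).

Liam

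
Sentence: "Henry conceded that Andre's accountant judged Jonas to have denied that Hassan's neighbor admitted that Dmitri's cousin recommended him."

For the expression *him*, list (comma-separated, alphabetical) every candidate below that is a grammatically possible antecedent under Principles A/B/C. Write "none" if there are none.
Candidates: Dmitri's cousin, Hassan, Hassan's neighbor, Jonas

Hassan, Hassan's neighbor, Jonas

*him* is a pronoun; Principle B requires it to be free in its binding domain — the clause headed by 'recommended'.
— Dmitri's cousin: subject of the clause headed by 'recommended'; c-commands the pronoun within its binding domain — blocked (Principle B).
— Hassan: possessor inside the subject DP of the clause headed by 'admitted'; does not c-command the pronoun — Principle B does not apply; allowed.
— Hassan's neighbor: subject of the clause headed by 'admitted'; c-commands the pronoun but lies outside its binding domain — allowed.
— Jonas: subject of the clause headed by 'denied'; c-commands the pronoun but lies outside its binding domain — allowed.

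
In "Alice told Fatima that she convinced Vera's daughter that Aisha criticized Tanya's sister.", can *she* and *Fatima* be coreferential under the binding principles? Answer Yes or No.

Yes

*Fatima* is an R-expression; Principle C requires it to be free (not bound by any c-commanding expression).
— she: subject of the clause headed by 'convinced'; the pronoun does not c-command the R-expression — coreference allowed.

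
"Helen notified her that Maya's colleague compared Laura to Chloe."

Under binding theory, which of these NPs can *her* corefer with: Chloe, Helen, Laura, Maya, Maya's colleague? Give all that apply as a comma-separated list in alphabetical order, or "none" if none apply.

none

*her* is a pronoun; Principle B requires it to be free in its binding domain — the matrix clause.
— Chloe: second object of the clause headed by 'compared'; is c-commanded by the pronoun; coreference would bind this R-expression — blocked (Principle C).
— Helen: subject of the matrix clause; c-commands the pronoun within its binding domain — blocked (Principle B).
— Laura: object of the clause headed by 'compared'; is c-commanded by the pronoun; coreference would bind this R-expression — blocked (Principle C).
— Maya: possessor inside the subject DP of the clause headed by 'compared'; is c-commanded by the pronoun; coreference would bind this R-expression — blocked (Principle C).
— Maya's colleague: subject of the clause headed by 'compared'; is c-commanded by the pronoun; coreference would bind this R-expression — blocked (Principle C).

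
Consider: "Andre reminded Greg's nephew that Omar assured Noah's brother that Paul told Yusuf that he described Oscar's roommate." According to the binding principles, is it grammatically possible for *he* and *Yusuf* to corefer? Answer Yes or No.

Yes

*he* is a pronoun; Principle B requires it to be free in its binding domain — the clause headed by 'described'.
— Yusuf: object of the clause headed by 'told'; c-commands the pronoun but lies outside its binding domain — allowed.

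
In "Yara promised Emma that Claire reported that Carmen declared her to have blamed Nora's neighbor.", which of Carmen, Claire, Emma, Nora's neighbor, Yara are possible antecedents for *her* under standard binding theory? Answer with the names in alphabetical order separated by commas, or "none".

Claire, Emma, Yara

*her* is a pronoun; Principle B requires it to be free in its binding domain — the clause headed by 'declared'.
— Carmen: subject of the clause headed by 'declared'; c-commands the pronoun within its binding domain — blocked (Principle B).
— Claire: subject of the clause headed by 'reported'; c-commands the pronoun but lies outside its binding domain — allowed.
— Emma: object of the matrix clause; c-commands the pronoun but lies outside its binding domain — allowed.
— Nora's neighbor: object of the clause headed by 'blamed'; is c-commanded by the pronoun; coreference would bind this R-expression — blocked (Principle C).
— Yara: subject of the matrix clause; c-commands the pronoun but lies outside its binding domain — allowed.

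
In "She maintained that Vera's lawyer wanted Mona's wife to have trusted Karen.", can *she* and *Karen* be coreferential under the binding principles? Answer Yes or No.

*Karen* is an R-expression; Principle C requires it to be free (not bound by any c-commanding expression).
— she: subject of the matrix clause; the pronoun c-commands the R-expression — coreference blocked (Principle C).

No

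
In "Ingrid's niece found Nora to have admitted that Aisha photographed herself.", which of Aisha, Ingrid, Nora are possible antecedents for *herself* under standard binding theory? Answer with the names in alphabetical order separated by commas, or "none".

Aisha

*herself* is a reflexive; Principle A requires it to be bound within its binding domain — the clause headed by 'photographed'.
— Aisha: subject of the clause headed by 'photographed'; c-commands the reflexive within its binding domain — allowed (Principle A).
— Ingrid: possessor inside the subject DP of the matrix clause; does not c-command the reflexive — cannot bind it (Principle A).
— Nora: subject of the clause headed by 'admitted'; c-commands the reflexive but lies outside its binding domain — cannot bind it (Principle A).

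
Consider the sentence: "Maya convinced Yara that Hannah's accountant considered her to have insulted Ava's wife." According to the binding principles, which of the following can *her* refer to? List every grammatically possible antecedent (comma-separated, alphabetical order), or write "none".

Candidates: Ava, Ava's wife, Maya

*her* is a pronoun; Principle B requires it to be free in its binding domain — the clause headed by 'considered'.
— Ava: possessor inside the object DP of the clause headed by 'insulted'; is c-commanded by the pronoun; coreference would bind this R-expression — blocked (Principle C).
— Ava's wife: object of the clause headed by 'insulted'; is c-commanded by the pronoun; coreference would bind this R-expression — blocked (Principle C).
— Maya: subject of the matrix clause; c-commands the pronoun but lies outside its binding domain — allowed.

Maya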